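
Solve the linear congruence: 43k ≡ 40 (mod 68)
12

Since gcd(43, 68) = 1 divides 40, a solution exists.
Multiply both sides by the inverse of 43 mod 68:
  43^(-1) mod 68 = 19
  x ≡ 19 × 40 ≡ 760 ≡ 12 (mod 68)
Verification: 43 × 12 = 516 = 7 × 68 + 40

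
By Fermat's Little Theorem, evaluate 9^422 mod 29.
By Fermat: 9^{28} ≡ 1 (mod 29). 422 ≡ 2 (mod 28). So 9^{422} ≡ 9^{2} ≡ 23 (mod 29)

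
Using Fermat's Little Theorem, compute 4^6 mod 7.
By Fermat's Little Theorem, 4^{6} ≡ 1 (mod 7) since 7 is prime and gcd(4, 7) = 1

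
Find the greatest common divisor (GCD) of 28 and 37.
1

Using the Euclidean algorithm:
28 = 0 × 37 + 28
37 = 1 × 28 + 9
28 = 3 × 9 + 1
9 = 9 × 1 + 0

GCD(28, 37) = 1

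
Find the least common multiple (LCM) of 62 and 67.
4154

First find GCD(62, 67) using the Euclidean algorithm:
62 = 0 × 67 + 62
67 = 1 × 62 + 5
62 = 12 × 5 + 2
5 = 2 × 2 + 1
2 = 2 × 1 + 0
GCD(62, 67) = 1

LCM formula: LCM(a, b) = (a × b) / GCD(a, b)
LCM(62, 67) = (62 × 67) / 1
LCM(62, 67) = 4154 / 1
LCM(62, 67) = 4154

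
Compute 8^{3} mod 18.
8

Using successive squaring:
Binary expansion of 3: 11
Powers of 8 mod 18 (each is the square of the previous):
  8^1 ≡ 8 (mod 18)
  8^2 ≡ 8² = 64 ≡ 10 (mod 18)
3 = 2 + 1, so 8^3 = 8^2 × 8^1 ≡ 10 × 8 (mod 18)
Multiplying step by step:
  10 × 8 = 80 ≡ 8 (mod 18)
Result: 8^3 ≡ 8 (mod 18)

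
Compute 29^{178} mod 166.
99

Using successive squaring:
Binary expansion of 178: 10110010
Powers of 29 mod 166 (each is the square of the previous):
  29^1 ≡ 29 (mod 166)
  29^2 ≡ 29² = 841 ≡ 11 (mod 166)
  29^4 ≡ 11² = 121 ≡ 121 (mod 166)
  29^8 ≡ 121² = 14641 ≡ 33 (mod 166)
  29^16 ≡ 33² = 1089 ≡ 93 (mod 166)
  29^32 ≡ 93² = 8649 ≡ 17 (mod 166)
  29^64 ≡ 17² = 289 ≡ 123 (mod 166)
  29^128 ≡ 123² = 15129 ≡ 23 (mod 166)
178 = 128 + 32 + 16 + 2, so 29^178 = 29^128 × 29^32 × 29^16 × 29^2 ≡ 23 × 17 × 93 × 11 (mod 166)
Multiplying step by step:
  23 × 17 = 391 ≡ 59 (mod 166)
  59 × 93 = 5487 ≡ 9 (mod 166)
  9 × 11 = 99 ≡ 99 (mod 166)
Result: 29^178 ≡ 99 (mod 166)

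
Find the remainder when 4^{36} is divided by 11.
By Fermat: 4^{10} ≡ 1 (mod 11). 36 = 3×10 + 6. So 4^{36} ≡ 4^{6} ≡ 4 (mod 11)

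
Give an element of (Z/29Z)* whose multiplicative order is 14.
4 has order 14 mod 29 since 4^{14} ≡ 1 (mod 29) and no smaller power works.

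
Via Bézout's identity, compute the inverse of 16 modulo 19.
Extended GCD: 16(6) + 19(-5) = 1. So 16^(-1) ≡ 6 ≡ 6 (mod 19). Verify: 16 × 6 = 96 ≡ 1 (mod 19)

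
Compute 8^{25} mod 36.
8

Using successive squaring:
Binary expansion of 25: 11001
Powers of 8 mod 36 (each is the square of the previous):
  8^1 ≡ 8 (mod 36)
  8^2 ≡ 8² = 64 ≡ 28 (mod 36)
  8^4 ≡ 28² = 784 ≡ 28 (mod 36)
  8^8 ≡ 28² = 784 ≡ 28 (mod 36)
  8^16 ≡ 28² = 784 ≡ 28 (mod 36)
25 = 16 + 8 + 1, so 8^25 = 8^16 × 8^8 × 8^1 ≡ 28 × 28 × 8 (mod 36)
Multiplying step by step:
  28 × 28 = 784 ≡ 28 (mod 36)
  28 × 8 = 224 ≡ 8 (mod 36)
Result: 8^25 ≡ 8 (mod 36)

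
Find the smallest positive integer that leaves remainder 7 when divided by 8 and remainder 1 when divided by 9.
M = 8 × 9 = 72. M₁ = 9, y₁ ≡ 1 (mod 8). M₂ = 8, y₂ ≡ 8 (mod 9). t = 7×9×1 + 1×8×8 ≡ 55 (mod 72). The smallest positive such number is 55.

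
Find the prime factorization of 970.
2 × 5 × 97

Divide by primes starting from smallest:
970 ÷ 2 = 485
485 ÷ 5 = 97
97 ÷ 97 = 1

970 = 2 × 5 × 97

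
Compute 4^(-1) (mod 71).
4^(-1) ≡ 18 (mod 71). Verification: 4 × 18 = 72 ≡ 1 (mod 71)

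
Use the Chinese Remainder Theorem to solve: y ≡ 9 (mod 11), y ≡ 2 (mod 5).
42

Using the Chinese Remainder Theorem:
M = product of moduli = 55
For equation 1: M_1 = 5, 5 ≡ 5 (mod 11), inverse of 5 mod 11 is 9 (check: 5 × 9 = 45 ≡ 1 (mod 11))
For equation 2: M_2 = 11, 11 ≡ 1 (mod 5), inverse of 11 mod 5 is 1 (check: 1 × 1 = 1 ≡ 1 (mod 5))
Combine: y ≡ Σ r_i×M_i×(M_i⁻¹ mod m_i) = 9×5×9 + 2×11×1 = 405 + 22 = 427
427 mod 55 = 42
y ≡ 42 (mod 55)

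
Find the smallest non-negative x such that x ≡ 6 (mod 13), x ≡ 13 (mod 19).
32

Using the Chinese Remainder Theorem:
M = product of moduli = 247
For equation 1: M_1 = 19, 19 ≡ 6 (mod 13), inverse of 19 mod 13 is 11 (check: 6 × 11 = 66 ≡ 1 (mod 13))
For equation 2: M_2 = 13, 13 ≡ 13 (mod 19), inverse of 13 mod 19 is 3 (check: 13 × 3 = 39 ≡ 1 (mod 19))
Combine: x ≡ Σ r_i×M_i×(M_i⁻¹ mod m_i) = 6×19×11 + 13×13×3 = 1254 + 507 = 1761
1761 mod 247 = 32
x ≡ 32 (mod 247)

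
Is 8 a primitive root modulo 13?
p - 1 = 12 has prime divisors 2, 3. Check 8^(12/q) mod 13 for each: 8^(12/2) = 8^6 ≡ 12, 8^(12/3) = 8^4 ≡ 1 (mod 13). Since 8^4 ≡ 1 (mod 13), the order of 8 divides 4 (in fact the order is 4) ≠ 12, so it is not a primitive root.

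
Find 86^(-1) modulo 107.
56

Using Extended Euclidean Algorithm:
gcd(86, 107) = 1
Bezout coefficients: 86 × -51 + 107 × 41 = 1
So 86 × -51 ≡ 1 (mod 107)
The inverse is -51 mod 107 = 56
Verification: 86 × 56 = 4816 = 45 × 107 + 1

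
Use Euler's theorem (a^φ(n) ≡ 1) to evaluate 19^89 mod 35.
By Euler: 19^{24} ≡ 1 (mod 35) since gcd(19, 35) = 1. 89 = 3×24 + 17. So 19^{89} ≡ 19^{17} ≡ 24 (mod 35)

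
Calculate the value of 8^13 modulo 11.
Using Fermat: 8^{10} ≡ 1 (mod 11). 13 ≡ 3 (mod 10). So 8^{13} ≡ 8^{3} ≡ 6 (mod 11)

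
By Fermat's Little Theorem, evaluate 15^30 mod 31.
By Fermat's Little Theorem, 15^{30} ≡ 1 (mod 31) since 31 is prime and gcd(15, 31) = 1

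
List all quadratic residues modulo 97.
QRs mod 97: {1, 2, 3, 4, 6, 8, 9, 11, 12, 16, 18, 22, 24, 25, 27, 31, 32, 33, 35, 36, 43, 44, 47, 48, 49, 50, 53, 54, 61, 62, 64, 65, 66, 70, 72, 73, 75, 79, 81, 85, 86, 88, 89, 91, 93, 94, 95, 96}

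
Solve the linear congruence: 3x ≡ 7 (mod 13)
11

Since gcd(3, 13) = 1 divides 7, a solution exists.
Multiply both sides by the inverse of 3 mod 13:
  3^(-1) mod 13 = 9
  x ≡ 9 × 7 ≡ 63 ≡ 11 (mod 13)
Verification: 3 × 11 = 33 = 2 × 13 + 7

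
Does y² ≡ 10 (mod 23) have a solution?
By Euler's criterion: 10^{11} ≡ 22 (mod 23). Since this equals -1 (≡ 22), 10 is not a QR.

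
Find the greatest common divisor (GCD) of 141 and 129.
3

Using the Euclidean algorithm:
141 = 1 × 129 + 12
129 = 10 × 12 + 9
12 = 1 × 9 + 3
9 = 3 × 3 + 0

GCD(141, 129) = 3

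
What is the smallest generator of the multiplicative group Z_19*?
p - 1 = 18 has prime divisors 2, 3. h is a primitive root mod 19 iff h^(18/q) ≢ 1 (mod 19) for each such q.
h = 2: 2^9 ≡ 18, 2^6 ≡ 7 (mod 19); none is 1, so 2 has order 18 and is a primitive root.
The smallest primitive root mod 19 is g = 2.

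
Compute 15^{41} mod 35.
15

Using successive squaring:
Binary expansion of 41: 101001
Powers of 15 mod 35 (each is the square of the previous):
  15^1 ≡ 15 (mod 35)
  15^2 ≡ 15² = 225 ≡ 15 (mod 35)
  15^4 ≡ 15² = 225 ≡ 15 (mod 35)
  15^8 ≡ 15² = 225 ≡ 15 (mod 35)
  15^16 ≡ 15² = 225 ≡ 15 (mod 35)
  15^32 ≡ 15² = 225 ≡ 15 (mod 35)
41 = 32 + 8 + 1, so 15^41 = 15^32 × 15^8 × 15^1 ≡ 15 × 15 × 15 (mod 35)
Multiplying step by step:
  15 × 15 = 225 ≡ 15 (mod 35)
  15 × 15 = 225 ≡ 15 (mod 35)
Result: 15^41 ≡ 15 (mod 35)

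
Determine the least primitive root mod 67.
p - 1 = 66 has prime divisors 2, 3, 11. h is a primitive root mod 67 iff h^(66/q) ≢ 1 (mod 67) for each such q.
h = 2: 2^33 ≡ 66, 2^22 ≡ 37, 2^6 ≡ 64 (mod 67); none is 1, so 2 has order 66 and is a primitive root.
The smallest primitive root mod 67 is g = 2.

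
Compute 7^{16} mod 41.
16

Using successive squaring:
Binary expansion of 16: 10000
Powers of 7 mod 41 (each is the square of the previous):
  7^1 ≡ 7 (mod 41)
  7^2 ≡ 7² = 49 ≡ 8 (mod 41)
  7^4 ≡ 8² = 64 ≡ 23 (mod 41)
  7^8 ≡ 23² = 529 ≡ 37 (mod 41)
  7^16 ≡ 37² = 1369 ≡ 16 (mod 41)
16 is a power of 2, so 7^16 is the last square: ≡ 16 (mod 41)
Result: 7^16 ≡ 16 (mod 41)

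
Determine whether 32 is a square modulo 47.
By Euler's criterion: 32^{23} ≡ 1 (mod 47). Since this equals 1, 32 is a QR.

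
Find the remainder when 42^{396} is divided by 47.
By Fermat: 42^{46} ≡ 1 (mod 47). 396 = 8×46 + 28. So 42^{396} ≡ 42^{28} ≡ 24 (mod 47)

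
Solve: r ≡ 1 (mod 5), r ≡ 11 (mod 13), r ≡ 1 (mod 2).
M = 5 × 13 × 2 = 130. M₁ = 26, y₁ ≡ 1 (mod 5). M₂ = 10, y₂ ≡ 4 (mod 13). M₃ = 65, y₃ ≡ 1 (mod 2). r = 1×26×1 + 11×10×4 + 1×65×1 ≡ 11 (mod 130)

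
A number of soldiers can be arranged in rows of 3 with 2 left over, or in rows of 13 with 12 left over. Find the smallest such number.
M = 3 × 13 = 39. M₁ = 13, y₁ ≡ 1 (mod 3). M₂ = 3, y₂ ≡ 9 (mod 13). x = 2×13×1 + 12×3×9 ≡ 38 (mod 39). The smallest positive such number is 38.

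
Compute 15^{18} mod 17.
4

Using successive squaring:
Binary expansion of 18: 10010
Powers of 15 mod 17 (each is the square of the previous):
  15^1 ≡ 15 (mod 17)
  15^2 ≡ 15² = 225 ≡ 4 (mod 17)
  15^4 ≡ 4² = 16 ≡ 16 (mod 17)
  15^8 ≡ 16² = 256 ≡ 1 (mod 17)
  15^16 ≡ 1² = 1 ≡ 1 (mod 17)
18 = 16 + 2, so 15^18 = 15^16 × 15^2 ≡ 1 × 4 (mod 17)
Multiplying step by step:
  1 × 4 = 4 ≡ 4 (mod 17)
Result: 15^18 ≡ 4 (mod 17)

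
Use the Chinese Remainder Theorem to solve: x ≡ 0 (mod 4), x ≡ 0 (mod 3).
M = 4 × 3 = 12. M₁ = 3, y₁ ≡ 3 (mod 4). M₂ = 4, y₂ ≡ 1 (mod 3). x = 0×3×3 + 0×4×1 ≡ 0 (mod 12)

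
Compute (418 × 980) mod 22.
0

(418 × 980) = 409640
409640 mod 22 = 0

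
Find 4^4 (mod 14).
4 = 4 (binary 100). Repeated squaring mod 14: 4^1 ≡ 4; 4^2 ≡ 4² = 16 ≡ 2; 4^4 ≡ 2² = 4 ≡ 4. So 4^4 ≡ 4 (mod 14).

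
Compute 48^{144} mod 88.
80

Using successive squaring:
Binary expansion of 144: 10010000
Powers of 48 mod 88 (each is the square of the previous):
  48^1 ≡ 48 (mod 88)
  48^2 ≡ 48² = 2304 ≡ 16 (mod 88)
  48^4 ≡ 16² = 256 ≡ 80 (mod 88)
  48^8 ≡ 80² = 6400 ≡ 64 (mod 88)
  48^16 ≡ 64² = 4096 ≡ 48 (mod 88)
  48^32 ≡ 48² = 2304 ≡ 16 (mod 88)
  48^64 ≡ 16² = 256 ≡ 80 (mod 88)
  48^128 ≡ 80² = 6400 ≡ 64 (mod 88)
144 = 128 + 16, so 48^144 = 48^128 × 48^16 ≡ 64 × 48 (mod 88)
Multiplying step by step:
  64 × 48 = 3072 ≡ 80 (mod 88)
Result: 48^144 ≡ 80 (mod 88)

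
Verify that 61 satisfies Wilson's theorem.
(60)! mod 61 = 60. Since this equals -1 (mod 61), Wilson confirms 61 is prime.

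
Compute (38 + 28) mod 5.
1

(38 + 28) = 66
66 mod 5 = 1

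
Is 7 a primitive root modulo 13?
Yes

To verify, check if 7^(12/q) ≢ 1 (mod 13) for each prime divisor q of 12
Divisors of 12 = 12: [1, 2, 3, 4, 6, 12]
  7^(12/2) = 7^6 ≡ 12 (mod 13)
  7^(12/3) = 7^4 ≡ 9 (mod 13)
Conclusion: 7 is a primitive root modulo 13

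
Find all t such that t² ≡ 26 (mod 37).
The square roots of 26 mod 37 are 10 and 27. Verify: 10² = 100 ≡ 26 (mod 37)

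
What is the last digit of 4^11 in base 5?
Using Fermat: 4^{4} ≡ 1 (mod 5). 11 ≡ 3 (mod 4). So 4^{11} ≡ 4^{3} ≡ 4 (mod 5)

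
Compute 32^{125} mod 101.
10

Using successive squaring:
Binary expansion of 125: 1111101
Powers of 32 mod 101 (each is the square of the previous):
  32^1 ≡ 32 (mod 101)
  32^2 ≡ 32² = 1024 ≡ 14 (mod 101)
  32^4 ≡ 14² = 196 ≡ 95 (mod 101)
  32^8 ≡ 95² = 9025 ≡ 36 (mod 101)
  32^16 ≡ 36² = 1296 ≡ 84 (mod 101)
  32^32 ≡ 84² = 7056 ≡ 87 (mod 101)
  32^64 ≡ 87² = 7569 ≡ 95 (mod 101)
125 = 64 + 32 + 16 + 8 + 4 + 1, so 32^125 = 32^64 × 32^32 × 32^16 × 32^8 × 32^4 × 32^1 ≡ 95 × 87 × 84 × 36 × 95 × 32 (mod 101)
Multiplying step by step:
  95 × 87 = 8265 ≡ 84 (mod 101)
  84 × 84 = 7056 ≡ 87 (mod 101)
  87 × 36 = 3132 ≡ 1 (mod 101)
  1 × 95 = 95 ≡ 95 (mod 101)
  95 × 32 = 3040 ≡ 10 (mod 101)
Result: 32^125 ≡ 10 (mod 101)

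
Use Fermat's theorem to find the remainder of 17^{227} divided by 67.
55

By Fermat's Little Theorem, a^(p-1) ≡ 1 (mod p) for prime p and gcd(a, p) = 1
Here p = 67, so 17^66 ≡ 1 (mod 67)
We can reduce the exponent: 227 mod 66 = 29
So 17^227 ≡ 17^29 (mod 67)
Computing: 17^29 mod 67 = 55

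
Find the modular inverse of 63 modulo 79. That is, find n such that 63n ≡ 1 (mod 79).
74

Using Extended Euclidean Algorithm:
gcd(63, 79) = 1
Bezout coefficients: 63 × -5 + 79 × 4 = 1
So 63 × -5 ≡ 1 (mod 79)
The inverse is -5 mod 79 = 74
Verification: 63 × 74 = 4662 = 59 × 79 + 1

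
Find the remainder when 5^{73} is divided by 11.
By Fermat: 5^{10} ≡ 1 (mod 11). 73 = 7×10 + 3. So 5^{73} ≡ 5^{3} ≡ 4 (mod 11)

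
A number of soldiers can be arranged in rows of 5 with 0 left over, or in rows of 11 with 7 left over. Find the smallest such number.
M = 5 × 11 = 55. M₁ = 11, y₁ ≡ 1 (mod 5). M₂ = 5, y₂ ≡ 9 (mod 11). k = 0×11×1 + 7×5×9 ≡ 40 (mod 55). The smallest positive such number is 40.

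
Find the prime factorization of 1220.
2^2 × 5 × 61

Divide by primes starting from smallest:
1220 ÷ 2 = 610
610 ÷ 2 = 305
305 ÷ 5 = 61
61 ÷ 61 = 1

1220 = 2^2 × 5 × 61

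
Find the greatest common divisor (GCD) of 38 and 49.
1

Using the Euclidean algorithm:
38 = 0 × 49 + 38
49 = 1 × 38 + 11
38 = 3 × 11 + 5
11 = 2 × 5 + 1
5 = 5 × 1 + 0

GCD(38, 49) = 1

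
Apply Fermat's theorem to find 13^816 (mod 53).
By Fermat: 13^{52} ≡ 1 (mod 53). 816 ≡ 36 (mod 52). So 13^{816} ≡ 13^{36} ≡ 42 (mod 53)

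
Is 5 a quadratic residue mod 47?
By Euler's criterion: 5^{23} ≡ 46 (mod 47). Since this equals -1 (≡ 46), 5 is not a QR.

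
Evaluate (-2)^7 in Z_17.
(-2) ≡ 15 (mod 17). 7 = 4 + 2 + 1 (binary 111). Repeated squaring mod 17: 15^1 ≡ 15; 15^2 ≡ 15² = 225 ≡ 4; 15^4 ≡ 4² = 16 ≡ 16. Multiply: (-2)^7 ≡ 15^4 × 15^2 × 15^1 ≡ 16 × 4 × 15 (mod 17): 16 × 4 = 64 ≡ 13; 13 × 15 = 195 ≡ 8. So (-2)^7 ≡ 8 (mod 17).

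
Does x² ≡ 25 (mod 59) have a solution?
By Euler's criterion: 25^{29} ≡ 1 (mod 59). Since this equals 1, 25 is a QR.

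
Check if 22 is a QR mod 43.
By Euler's criterion: 22^{21} ≡ 42 (mod 43). Since this equals -1 (≡ 42), 22 is not a QR.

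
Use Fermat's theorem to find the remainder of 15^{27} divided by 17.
9

By Fermat's Little Theorem, a^(p-1) ≡ 1 (mod p) for prime p and gcd(a, p) = 1
Here p = 17, so 15^16 ≡ 1 (mod 17)
We can reduce the exponent: 27 mod 16 = 11
So 15^27 ≡ 15^11 (mod 17)
Computing: 15^11 mod 17 = 9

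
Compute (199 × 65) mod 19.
15

(199 × 65) = 12935
12935 mod 19 = 15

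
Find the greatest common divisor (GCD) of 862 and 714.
2

Using the Euclidean algorithm:
862 = 1 × 714 + 148
714 = 4 × 148 + 122
148 = 1 × 122 + 26
122 = 4 × 26 + 18
26 = 1 × 18 + 8
18 = 2 × 8 + 2
8 = 4 × 2 + 0

GCD(862, 714) = 2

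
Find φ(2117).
2016

Prime factorization: 2117 = 29 × 73
Using the formula φ(n) = n × Π(1 - 1/p) for each prime factor p:
φ(2117) = 2117 × (1 - 1/29) × (1 - 1/73)
φ(2117) = 2016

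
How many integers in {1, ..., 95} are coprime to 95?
72

Prime factorization: 95 = 5 × 19
Using the formula φ(n) = n × Π(1 - 1/p) for each prime factor p:
φ(95) = 95 × (1 - 1/5) × (1 - 1/19)
φ(95) = 72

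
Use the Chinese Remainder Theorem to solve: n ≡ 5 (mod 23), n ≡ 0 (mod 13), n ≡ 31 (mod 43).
4030

Using the Chinese Remainder Theorem:
M = product of moduli = 12857
For equation 1: M_1 = 559, 559 ≡ 7 (mod 23), inverse of 559 mod 23 is 10 (check: 7 × 10 = 70 ≡ 1 (mod 23))
For equation 2: M_2 = 989, 989 ≡ 1 (mod 13), inverse of 989 mod 13 is 1 (check: 1 × 1 = 1 ≡ 1 (mod 13))
For equation 3: M_3 = 299, 299 ≡ 41 (mod 43), inverse of 299 mod 43 is 21 (check: 41 × 21 = 861 ≡ 1 (mod 43))
Combine: n ≡ Σ r_i×M_i×(M_i⁻¹ mod m_i) = 5×559×10 + 0×989×1 + 31×299×21 = 27950 + 0 + 194649 = 222599
222599 mod 12857 = 4030
n ≡ 4030 (mod 12857)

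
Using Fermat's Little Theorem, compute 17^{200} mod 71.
1

By Fermat's Little Theorem, a^(p-1) ≡ 1 (mod p) for prime p and gcd(a, p) = 1
Here p = 71, so 17^70 ≡ 1 (mod 71)
We can reduce the exponent: 200 mod 70 = 60
So 17^200 ≡ 17^60 (mod 71)
Computing: 17^60 mod 71 = 1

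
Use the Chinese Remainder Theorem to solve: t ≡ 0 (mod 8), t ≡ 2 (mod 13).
M = 8 × 13 = 104. M₁ = 13, y₁ ≡ 5 (mod 8). M₂ = 8, y₂ ≡ 5 (mod 13). t = 0×13×5 + 2×8×5 ≡ 80 (mod 104)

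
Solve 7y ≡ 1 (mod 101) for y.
29

Using Extended Euclidean Algorithm:
gcd(7, 101) = 1
Bezout coefficients: 7 × 29 + 101 × -2 = 1
So 7 × 29 ≡ 1 (mod 101)
The inverse is 29 mod 101 = 29
Verification: 7 × 29 = 203 = 2 × 101 + 1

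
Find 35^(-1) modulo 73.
48

Using Extended Euclidean Algorithm:
gcd(35, 73) = 1
Bezout coefficients: 35 × -25 + 73 × 12 = 1
So 35 × -25 ≡ 1 (mod 73)
The inverse is -25 mod 73 = 48
Verification: 35 × 48 = 1680 = 23 × 73 + 1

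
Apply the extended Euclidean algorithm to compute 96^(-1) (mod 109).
Extended GCD: 96(-42) + 109(37) = 1. So 96^(-1) ≡ 67 ≡ 67 (mod 109). Verify: 96 × 67 = 6432 ≡ 1 (mod 109)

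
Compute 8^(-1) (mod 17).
15

Using Extended Euclidean Algorithm:
gcd(8, 17) = 1
Bezout coefficients: 8 × -2 + 17 × 1 = 1
So 8 × -2 ≡ 1 (mod 17)
The inverse is -2 mod 17 = 15
Verification: 8 × 15 = 120 = 7 × 17 + 1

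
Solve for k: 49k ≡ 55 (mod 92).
3

Since gcd(49, 92) = 1 divides 55, a solution exists.
Multiply both sides by the inverse of 49 mod 92:
  49^(-1) mod 92 = 77
  x ≡ 77 × 55 ≡ 4235 ≡ 3 (mod 92)
Verification: 49 × 3 = 147 = 1 × 92 + 55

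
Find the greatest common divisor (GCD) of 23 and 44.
1

Using the Euclidean algorithm:
23 = 0 × 44 + 23
44 = 1 × 23 + 21
23 = 1 × 21 + 2
21 = 10 × 2 + 1
2 = 2 × 1 + 0

GCD(23, 44) = 1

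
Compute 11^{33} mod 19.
1

Using successive squaring:
Binary expansion of 33: 100001
Powers of 11 mod 19 (each is the square of the previous):
  11^1 ≡ 11 (mod 19)
  11^2 ≡ 11² = 121 ≡ 7 (mod 19)
  11^4 ≡ 7² = 49 ≡ 11 (mod 19)
  11^8 ≡ 11² = 121 ≡ 7 (mod 19)
  11^16 ≡ 7² = 49 ≡ 11 (mod 19)
  11^32 ≡ 11² = 121 ≡ 7 (mod 19)
33 = 32 + 1, so 11^33 = 11^32 × 11^1 ≡ 7 × 11 (mod 19)
Multiplying step by step:
  7 × 11 = 77 ≡ 1 (mod 19)
Result: 11^33 ≡ 1 (mod 19)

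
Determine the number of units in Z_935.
640

Prime factorization: 935 = 5 × 11 × 17
Using the formula φ(n) = n × Π(1 - 1/p) for each prime factor p:
φ(935) = 935 × (1 - 1/5) × (1 - 1/11) × (1 - 1/17)
φ(935) = 640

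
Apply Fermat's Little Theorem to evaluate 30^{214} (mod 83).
21

By Fermat's Little Theorem, a^(p-1) ≡ 1 (mod p) for prime p and gcd(a, p) = 1
Here p = 83, so 30^82 ≡ 1 (mod 83)
We can reduce the exponent: 214 mod 82 = 50
So 30^214 ≡ 30^50 (mod 83)
Computing: 30^50 mod 83 = 21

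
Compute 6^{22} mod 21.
15

Using successive squaring:
Binary expansion of 22: 10110
Powers of 6 mod 21 (each is the square of the previous):
  6^1 ≡ 6 (mod 21)
  6^2 ≡ 6² = 36 ≡ 15 (mod 21)
  6^4 ≡ 15² = 225 ≡ 15 (mod 21)
  6^8 ≡ 15² = 225 ≡ 15 (mod 21)
  6^16 ≡ 15² = 225 ≡ 15 (mod 21)
22 = 16 + 4 + 2, so 6^22 = 6^16 × 6^4 × 6^2 ≡ 15 × 15 × 15 (mod 21)
Multiplying step by step:
  15 × 15 = 225 ≡ 15 (mod 21)
  15 × 15 = 225 ≡ 15 (mod 21)
Result: 6^22 ≡ 15 (mod 21)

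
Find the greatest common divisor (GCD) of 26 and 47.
1

Using the Euclidean algorithm:
26 = 0 × 47 + 26
47 = 1 × 26 + 21
26 = 1 × 21 + 5
21 = 4 × 5 + 1
5 = 5 × 1 + 0

GCD(26, 47) = 1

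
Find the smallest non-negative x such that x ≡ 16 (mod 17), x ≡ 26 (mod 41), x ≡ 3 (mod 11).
4249

Using the Chinese Remainder Theorem:
M = product of moduli = 7667
For equation 1: M_1 = 451, 451 ≡ 9 (mod 17), inverse of 451 mod 17 is 2 (check: 9 × 2 = 18 ≡ 1 (mod 17))
For equation 2: M_2 = 187, 187 ≡ 23 (mod 41), inverse of 187 mod 41 is 25 (check: 23 × 25 = 575 ≡ 1 (mod 41))
For equation 3: M_3 = 697, 697 ≡ 4 (mod 11), inverse of 697 mod 11 is 3 (check: 4 × 3 = 12 ≡ 1 (mod 11))
Combine: x ≡ Σ r_i×M_i×(M_i⁻¹ mod m_i) = 16×451×2 + 26×187×25 + 3×697×3 = 14432 + 121550 + 6273 = 142255
142255 mod 7667 = 4249
x ≡ 4249 (mod 7667)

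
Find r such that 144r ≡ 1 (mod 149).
144^(-1) ≡ 119 (mod 149). Verification: 144 × 119 = 17136 ≡ 1 (mod 149)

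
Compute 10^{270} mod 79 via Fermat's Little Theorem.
38

By Fermat's Little Theorem, a^(p-1) ≡ 1 (mod p) for prime p and gcd(a, p) = 1
Here p = 79, so 10^78 ≡ 1 (mod 79)
We can reduce the exponent: 270 mod 78 = 36
So 10^270 ≡ 10^36 (mod 79)
Computing: 10^36 mod 79 = 38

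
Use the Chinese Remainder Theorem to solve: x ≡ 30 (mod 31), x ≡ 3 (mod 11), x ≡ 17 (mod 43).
619

Using the Chinese Remainder Theorem:
M = product of moduli = 14663
For equation 1: M_1 = 473, 473 ≡ 8 (mod 31), inverse of 473 mod 31 is 4 (check: 8 × 4 = 32 ≡ 1 (mod 31))
For equation 2: M_2 = 1333, 1333 ≡ 2 (mod 11), inverse of 1333 mod 11 is 6 (check: 2 × 6 = 12 ≡ 1 (mod 11))
For equation 3: M_3 = 341, 341 ≡ 40 (mod 43), inverse of 341 mod 43 is 14 (check: 40 × 14 = 560 ≡ 1 (mod 43))
Combine: x ≡ Σ r_i×M_i×(M_i⁻¹ mod m_i) = 30×473×4 + 3×1333×6 + 17×341×14 = 56760 + 23994 + 81158 = 161912
161912 mod 14663 = 619
x ≡ 619 (mod 14663)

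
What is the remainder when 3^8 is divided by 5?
8 = 8 (binary 1000). Repeated squaring mod 5: 3^1 ≡ 3; 3^2 ≡ 3² = 9 ≡ 4; 3^4 ≡ 4² = 16 ≡ 1; 3^8 ≡ 1² = 1 ≡ 1. So 3^8 ≡ 1 (mod 5).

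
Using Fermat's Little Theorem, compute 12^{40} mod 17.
16

By Fermat's Little Theorem, a^(p-1) ≡ 1 (mod p) for prime p and gcd(a, p) = 1
Here p = 17, so 12^16 ≡ 1 (mod 17)
We can reduce the exponent: 40 mod 16 = 8
So 12^40 ≡ 12^8 (mod 17)
Computing: 12^8 mod 17 = 16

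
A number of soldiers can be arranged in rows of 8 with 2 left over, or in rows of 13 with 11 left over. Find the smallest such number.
M = 8 × 13 = 104. M₁ = 13, y₁ ≡ 5 (mod 8). M₂ = 8, y₂ ≡ 5 (mod 13). n = 2×13×5 + 11×8×5 ≡ 50 (mod 104). The smallest positive such number is 50.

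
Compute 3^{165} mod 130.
53

Using successive squaring:
Binary expansion of 165: 10100101
Powers of 3 mod 130 (each is the square of the previous):
  3^1 ≡ 3 (mod 130)
  3^2 ≡ 3² = 9 ≡ 9 (mod 130)
  3^4 ≡ 9² = 81 ≡ 81 (mod 130)
  3^8 ≡ 81² = 6561 ≡ 61 (mod 130)
  3^16 ≡ 61² = 3721 ≡ 81 (mod 130)
  3^32 ≡ 81² = 6561 ≡ 61 (mod 130)
  3^64 ≡ 61² = 3721 ≡ 81 (mod 130)
  3^128 ≡ 81² = 6561 ≡ 61 (mod 130)
165 = 128 + 32 + 4 + 1, so 3^165 = 3^128 × 3^32 × 3^4 × 3^1 ≡ 61 × 61 × 81 × 3 (mod 130)
Multiplying step by step:
  61 × 61 = 3721 ≡ 81 (mod 130)
  81 × 81 = 6561 ≡ 61 (mod 130)
  61 × 3 = 183 ≡ 53 (mod 130)
Result: 3^165 ≡ 53 (mod 130)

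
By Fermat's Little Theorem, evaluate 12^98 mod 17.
By Fermat: 12^{16} ≡ 1 (mod 17). 98 = 6×16 + 2. So 12^{98} ≡ 12^{2} ≡ 8 (mod 17)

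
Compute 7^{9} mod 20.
7

Using successive squaring:
Binary expansion of 9: 1001
Powers of 7 mod 20 (each is the square of the previous):
  7^1 ≡ 7 (mod 20)
  7^2 ≡ 7² = 49 ≡ 9 (mod 20)
  7^4 ≡ 9² = 81 ≡ 1 (mod 20)
  7^8 ≡ 1² = 1 ≡ 1 (mod 20)
9 = 8 + 1, so 7^9 = 7^8 × 7^1 ≡ 1 × 7 (mod 20)
Multiplying step by step:
  1 × 7 = 7 ≡ 7 (mod 20)
Result: 7^9 ≡ 7 (mod 20)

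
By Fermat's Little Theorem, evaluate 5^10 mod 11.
By Fermat's Little Theorem, 5^{10} ≡ 1 (mod 11) since 11 is prime and gcd(5, 11) = 1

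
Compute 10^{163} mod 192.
64

Using successive squaring:
Binary expansion of 163: 10100011
Powers of 10 mod 192 (each is the square of the previous):
  10^1 ≡ 10 (mod 192)
  10^2 ≡ 10² = 100 ≡ 100 (mod 192)
  10^4 ≡ 100² = 10000 ≡ 16 (mod 192)
  10^8 ≡ 16² = 256 ≡ 64 (mod 192)
  10^16 ≡ 64² = 4096 ≡ 64 (mod 192)
  10^32 ≡ 64² = 4096 ≡ 64 (mod 192)
  10^64 ≡ 64² = 4096 ≡ 64 (mod 192)
  10^128 ≡ 64² = 4096 ≡ 64 (mod 192)
163 = 128 + 32 + 2 + 1, so 10^163 = 10^128 × 10^32 × 10^2 × 10^1 ≡ 64 × 64 × 100 × 10 (mod 192)
Multiplying step by step:
  64 × 64 = 4096 ≡ 64 (mod 192)
  64 × 100 = 6400 ≡ 64 (mod 192)
  64 × 10 = 640 ≡ 64 (mod 192)
Result: 10^163 ≡ 64 (mod 192)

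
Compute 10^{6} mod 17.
9

Using successive squaring:
Binary expansion of 6: 110
Powers of 10 mod 17 (each is the square of the previous):
  10^1 ≡ 10 (mod 17)
  10^2 ≡ 10² = 100 ≡ 15 (mod 17)
  10^4 ≡ 15² = 225 ≡ 4 (mod 17)
6 = 4 + 2, so 10^6 = 10^4 × 10^2 ≡ 4 × 15 (mod 17)
Multiplying step by step:
  4 × 15 = 60 ≡ 9 (mod 17)
Result: 10^6 ≡ 9 (mod 17)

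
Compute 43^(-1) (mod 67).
53

Using Extended Euclidean Algorithm:
gcd(43, 67) = 1
Bezout coefficients: 43 × -14 + 67 × 9 = 1
So 43 × -14 ≡ 1 (mod 67)
The inverse is -14 mod 67 = 53
Verification: 43 × 53 = 2279 = 34 × 67 + 1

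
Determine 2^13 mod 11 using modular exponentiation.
Using Fermat: 2^{10} ≡ 1 (mod 11). 13 ≡ 3 (mod 10). So 2^{13} ≡ 2^{3} ≡ 8 (mod 11)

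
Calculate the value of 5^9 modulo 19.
9 = 8 + 1 (binary 1001). Repeated squaring mod 19: 5^1 ≡ 5; 5^2 ≡ 5² = 25 ≡ 6; 5^4 ≡ 6² = 36 ≡ 17; 5^8 ≡ 17² = 289 ≡ 4. Multiply: 5^9 = 5^8 × 5^1 ≡ 4 × 5 (mod 19): 4 × 5 = 20 ≡ 1. So 5^9 ≡ 1 (mod 19).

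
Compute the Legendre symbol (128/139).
(128/139) = 128^{69} mod 139 = -1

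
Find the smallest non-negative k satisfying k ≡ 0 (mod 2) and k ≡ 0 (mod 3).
M = 2 × 3 = 6. M₁ = 3, y₁ ≡ 1 (mod 2). M₂ = 2, y₂ ≡ 2 (mod 3). k = 0×3×1 + 0×2×2 ≡ 0 (mod 6)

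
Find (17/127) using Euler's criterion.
(17/127) = 17^{63} mod 127 = 1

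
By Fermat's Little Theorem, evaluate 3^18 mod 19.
By Fermat's Little Theorem, 3^{18} ≡ 1 (mod 19) since 19 is prime and gcd(3, 19) = 1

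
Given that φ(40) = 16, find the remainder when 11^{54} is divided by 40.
By Euler: 11^{16} ≡ 1 (mod 40) since gcd(11, 40) = 1. 54 = 3×16 + 6. So 11^{54} ≡ 11^{6} ≡ 1 (mod 40)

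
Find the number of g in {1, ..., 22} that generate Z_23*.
Number of primitive roots mod 23 = φ(22) = 10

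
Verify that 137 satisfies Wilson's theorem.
(136)! mod 137 = 136. Since this equals -1 (mod 137), Wilson confirms 137 is prime.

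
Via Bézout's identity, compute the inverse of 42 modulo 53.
Extended GCD: 42(24) + 53(-19) = 1. So 42^(-1) ≡ 24 ≡ 24 (mod 53). Verify: 42 × 24 = 1008 ≡ 1 (mod 53)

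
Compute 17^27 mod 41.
Using repeated squaring. 27 = 16 + 8 + 2 + 1 (binary 11011). Repeated squaring mod 41: 17^1 ≡ 17; 17^2 ≡ 17² = 289 ≡ 2; 17^4 ≡ 2² = 4 ≡ 4; 17^8 ≡ 4² = 16 ≡ 16; 17^16 ≡ 16² = 256 ≡ 10. Multiply: 17^27 = 17^16 × 17^8 × 17^2 × 17^1 ≡ 10 × 16 × 2 × 17 (mod 41): 10 × 16 = 160 ≡ 37; 37 × 2 = 74 ≡ 33; 33 × 17 = 561 ≡ 28. So 17^27 ≡ 28 (mod 41).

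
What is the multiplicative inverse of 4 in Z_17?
13

Using Extended Euclidean Algorithm:
gcd(4, 17) = 1
Bezout coefficients: 4 × -4 + 17 × 1 = 1
So 4 × -4 ≡ 1 (mod 17)
The inverse is -4 mod 17 = 13
Verification: 4 × 13 = 52 = 3 × 17 + 1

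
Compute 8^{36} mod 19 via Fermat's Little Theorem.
1

By Fermat's Little Theorem, a^(p-1) ≡ 1 (mod p) for prime p and gcd(a, p) = 1
Here p = 19, so 8^18 ≡ 1 (mod 19)
We can reduce the exponent: 36 mod 18 = 0
So 8^36 ≡ 8^0 (mod 19)
Computing: 8^0 mod 19 = 1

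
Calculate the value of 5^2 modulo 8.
2 = 2 (binary 10). Repeated squaring mod 8: 5^1 ≡ 5; 5^2 ≡ 5² = 25 ≡ 1. So 5^2 ≡ 1 (mod 8).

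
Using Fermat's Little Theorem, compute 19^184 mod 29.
By Fermat: 19^{28} ≡ 1 (mod 29). 184 = 6×28 + 16. So 19^{184} ≡ 19^{16} ≡ 16 (mod 29)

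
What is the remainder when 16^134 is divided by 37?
Using Fermat: 16^{36} ≡ 1 (mod 37). 134 ≡ 26 (mod 36). So 16^{134} ≡ 16^{26} ≡ 7 (mod 37)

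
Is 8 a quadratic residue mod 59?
By Euler's criterion: 8^{29} ≡ 58 (mod 59). Since this equals -1 (≡ 58), 8 is not a QR.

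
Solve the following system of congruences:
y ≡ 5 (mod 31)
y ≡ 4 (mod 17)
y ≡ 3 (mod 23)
1245

Using the Chinese Remainder Theorem:
M = product of moduli = 12121
For equation 1: M_1 = 391, 391 ≡ 19 (mod 31), inverse of 391 mod 31 is 18 (check: 19 × 18 = 342 ≡ 1 (mod 31))
For equation 2: M_2 = 713, 713 ≡ 16 (mod 17), inverse of 713 mod 17 is 16 (check: 16 × 16 = 256 ≡ 1 (mod 17))
For equation 3: M_3 = 527, 527 ≡ 21 (mod 23), inverse of 527 mod 23 is 11 (check: 21 × 11 = 231 ≡ 1 (mod 23))
Combine: y ≡ Σ r_i×M_i×(M_i⁻¹ mod m_i) = 5×391×18 + 4×713×16 + 3×527×11 = 35190 + 45632 + 17391 = 98213
98213 mod 12121 = 1245
y ≡ 1245 (mod 12121)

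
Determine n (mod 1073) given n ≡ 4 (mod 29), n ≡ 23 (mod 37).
874

Using the Chinese Remainder Theorem:
M = product of moduli = 1073
For equation 1: M_1 = 37, 37 ≡ 8 (mod 29), inverse of 37 mod 29 is 11 (check: 8 × 11 = 88 ≡ 1 (mod 29))
For equation 2: M_2 = 29, 29 ≡ 29 (mod 37), inverse of 29 mod 37 is 23 (check: 29 × 23 = 667 ≡ 1 (mod 37))
Combine: n ≡ Σ r_i×M_i×(M_i⁻¹ mod m_i) = 4×37×11 + 23×29×23 = 1628 + 15341 = 16969
16969 mod 1073 = 874
n ≡ 874 (mod 1073)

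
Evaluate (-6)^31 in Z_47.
Using repeated squaring. (-6) ≡ 41 (mod 47). 31 = 16 + 8 + 4 + 2 + 1 (binary 11111). Repeated squaring mod 47: 41^1 ≡ 41; 41^2 ≡ 41² = 1681 ≡ 36; 41^4 ≡ 36² = 1296 ≡ 27; 41^8 ≡ 27² = 729 ≡ 24; 41^16 ≡ 24² = 576 ≡ 12. Multiply: (-6)^31 ≡ 41^16 × 41^8 × 41^4 × 41^2 × 41^1 ≡ 12 × 24 × 27 × 36 × 41 (mod 47): 12 × 24 = 288 ≡ 6; 6 × 27 = 162 ≡ 21; 21 × 36 = 756 ≡ 4; 4 × 41 = 164 ≡ 23. So (-6)^31 ≡ 23 (mod 47).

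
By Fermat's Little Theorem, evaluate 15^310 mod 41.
By Fermat: 15^{40} ≡ 1 (mod 41). 310 ≡ 30 (mod 40). So 15^{310} ≡ 15^{30} ≡ 9 (mod 41)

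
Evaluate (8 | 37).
(8/37) = 8^{18} mod 37 = -1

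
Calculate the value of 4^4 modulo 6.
4 = 4 (binary 100). Repeated squaring mod 6: 4^1 ≡ 4; 4^2 ≡ 4² = 16 ≡ 4; 4^4 ≡ 4² = 16 ≡ 4. So 4^4 ≡ 4 (mod 6).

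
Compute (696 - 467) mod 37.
7

(696 - 467) = 229
229 mod 37 = 7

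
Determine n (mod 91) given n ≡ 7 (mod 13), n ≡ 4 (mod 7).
46

Using the Chinese Remainder Theorem:
M = product of moduli = 91
For equation 1: M_1 = 7, 7 ≡ 7 (mod 13), inverse of 7 mod 13 is 2 (check: 7 × 2 = 14 ≡ 1 (mod 13))
For equation 2: M_2 = 13, 13 ≡ 6 (mod 7), inverse of 13 mod 7 is 6 (check: 6 × 6 = 36 ≡ 1 (mod 7))
Combine: n ≡ Σ r_i×M_i×(M_i⁻¹ mod m_i) = 7×7×2 + 4×13×6 = 98 + 312 = 410
410 mod 91 = 46
n ≡ 46 (mod 91)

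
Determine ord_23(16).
Powers of 16 mod 23: 16^1≡16, 16^2≡3, 16^3≡2, 16^4≡9, 16^5≡6, 16^6≡4, 16^7≡18, 16^8≡12, 16^9≡8, 16^10≡13, 16^11≡1. Order = 11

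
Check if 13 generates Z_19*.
p - 1 = 18 has prime divisors 2, 3. Check 13^(18/q) mod 19 for each: 13^(18/2) = 13^9 ≡ 18, 13^(18/3) = 13^6 ≡ 11 (mod 19). None of these is 1, so 13 has order 18 = φ(19), so it is a primitive root mod 19.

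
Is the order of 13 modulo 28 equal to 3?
No, the actual order is 2, not 3.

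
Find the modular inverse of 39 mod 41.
39^(-1) ≡ 20 (mod 41). Verification: 39 × 20 = 780 ≡ 1 (mod 41)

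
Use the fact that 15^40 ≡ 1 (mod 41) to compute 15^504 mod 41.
By Fermat: 15^{40} ≡ 1 (mod 41). 504 ≡ 24 (mod 40). So 15^{504} ≡ 15^{24} ≡ 10 (mod 41)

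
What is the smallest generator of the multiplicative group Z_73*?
p - 1 = 72 has prime divisors 2, 3. h is a primitive root mod 73 iff h^(72/q) ≢ 1 (mod 73) for each such q.
h = 2: 2^36 ≡ 1, 2^24 ≡ 64 (mod 73); 2^36 ≡ 1, so not a primitive root.
h = 3: 3^36 ≡ 1, 3^24 ≡ 1 (mod 73); 3^36 ≡ 1, so not a primitive root.
h = 4: 4^36 ≡ 1, 4^24 ≡ 8 (mod 73); 4^36 ≡ 1, so not a primitive root.
h = 5: 5^36 ≡ 72, 5^24 ≡ 8 (mod 73); none is 1, so 5 has order 72 and is a primitive root.
The smallest primitive root mod 73 is g = 5.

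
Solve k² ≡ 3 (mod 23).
The square roots of 3 mod 23 are 16 and 7. Verify: 16² = 256 ≡ 3 (mod 23)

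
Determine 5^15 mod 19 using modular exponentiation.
Using repeated squaring. 15 = 8 + 4 + 2 + 1 (binary 1111). Repeated squaring mod 19: 5^1 ≡ 5; 5^2 ≡ 5² = 25 ≡ 6; 5^4 ≡ 6² = 36 ≡ 17; 5^8 ≡ 17² = 289 ≡ 4. Multiply: 5^15 = 5^8 × 5^4 × 5^2 × 5^1 ≡ 4 × 17 × 6 × 5 (mod 19): 4 × 17 = 68 ≡ 11; 11 × 6 = 66 ≡ 9; 9 × 5 = 45 ≡ 7. So 5^15 ≡ 7 (mod 19).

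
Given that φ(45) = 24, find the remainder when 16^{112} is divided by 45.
By Euler: 16^{24} ≡ 1 (mod 45) since gcd(16, 45) = 1. 112 = 4×24 + 16. So 16^{112} ≡ 16^{16} ≡ 16 (mod 45)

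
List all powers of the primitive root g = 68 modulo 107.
g^1, g^2, ..., g^{106} mod 107: {68, 23, 66, 101, 20, 76, 32, 36, 94, 79, 22, 105, 78, 61, 82, 12, 67, 62, 43, 35, 26, 56, 63, 4, 58, 92, 50, 83, 80, 90, 21, 37, 55, 102, 88, 99, 98, 30, 7, 48, 54, 34, 65, 33, 104, 10, 38, 16, 18, 47, 93, 11, 106, 39, 84, 41, 6, 87, 31, 75, 71, 13, 28, 85, 2, 29, 46, 25, 95, 40, 45, 64, 72, 81, 51, 44, 103, 49, 15, 57, 24, 27, 17, 86, 70, 52, 5, 19, 8, 9, 77, 100, 59, 53, 73, 42, 74, 3, 97, 69, 91, 89, 60, 14, 96, 1}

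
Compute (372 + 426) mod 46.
16

(372 + 426) = 798
798 mod 46 = 16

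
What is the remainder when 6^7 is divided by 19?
7 = 4 + 2 + 1 (binary 111). Repeated squaring mod 19: 6^1 ≡ 6; 6^2 ≡ 6² = 36 ≡ 17; 6^4 ≡ 17² = 289 ≡ 4. Multiply: 6^7 = 6^4 × 6^2 × 6^1 ≡ 4 × 17 × 6 (mod 19): 4 × 17 = 68 ≡ 11; 11 × 6 = 66 ≡ 9. So 6^7 ≡ 9 (mod 19).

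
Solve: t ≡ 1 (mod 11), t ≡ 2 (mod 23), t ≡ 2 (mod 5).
M = 11 × 23 × 5 = 1265. M₁ = 115, y₁ ≡ 9 (mod 11). M₂ = 55, y₂ ≡ 18 (mod 23). M₃ = 253, y₃ ≡ 2 (mod 5). t = 1×115×9 + 2×55×18 + 2×253×2 ≡ 232 (mod 1265)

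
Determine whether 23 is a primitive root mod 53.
p - 1 = 52 has prime divisors 2, 13. Check 23^(52/q) mod 53 for each: 23^(52/2) = 23^26 ≡ 52, 23^(52/13) = 23^4 ≡ 1 (mod 53). Since 23^4 ≡ 1 (mod 53), the order of 23 divides 4 (in fact the order is 4) ≠ 52, so it is not a primitive root.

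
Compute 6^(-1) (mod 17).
6^(-1) ≡ 3 (mod 17). Verification: 6 × 3 = 18 ≡ 1 (mod 17)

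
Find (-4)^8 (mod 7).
(-4) ≡ 3 (mod 7). 8 = 8 (binary 1000). Repeated squaring mod 7: 3^1 ≡ 3; 3^2 ≡ 3² = 9 ≡ 2; 3^4 ≡ 2² = 4 ≡ 4; 3^8 ≡ 4² = 16 ≡ 2. So (-4)^8 ≡ 2 (mod 7).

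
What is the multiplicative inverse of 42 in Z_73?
40

Using Extended Euclidean Algorithm:
gcd(42, 73) = 1
Bezout coefficients: 42 × -33 + 73 × 19 = 1
So 42 × -33 ≡ 1 (mod 73)
The inverse is -33 mod 73 = 40
Verification: 42 × 40 = 1680 = 23 × 73 + 1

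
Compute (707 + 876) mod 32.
15

(707 + 876) = 1583
1583 mod 32 = 15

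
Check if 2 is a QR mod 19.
By Euler's criterion: 2^{9} ≡ 18 (mod 19). Since this equals -1 (≡ 18), 2 is not a QR.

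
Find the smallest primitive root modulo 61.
p - 1 = 60 has prime divisors 2, 3, 5. h is a primitive root mod 61 iff h^(60/q) ≢ 1 (mod 61) for each such q.
h = 2: 2^30 ≡ 60, 2^20 ≡ 47, 2^12 ≡ 9 (mod 61); none is 1, so 2 has order 60 and is a primitive root.
The smallest primitive root mod 61 is g = 2.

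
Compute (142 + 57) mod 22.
1

(142 + 57) = 199
199 mod 22 = 1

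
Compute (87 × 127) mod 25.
24

(87 × 127) = 11049
11049 mod 25 = 24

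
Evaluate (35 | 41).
(35/41) = 35^{20} mod 41 = -1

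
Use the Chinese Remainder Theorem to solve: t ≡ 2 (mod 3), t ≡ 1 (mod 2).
M = 3 × 2 = 6. M₁ = 2, y₁ ≡ 2 (mod 3). M₂ = 3, y₂ ≡ 1 (mod 2). t = 2×2×2 + 1×3×1 ≡ 5 (mod 6)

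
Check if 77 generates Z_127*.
p - 1 = 126 has prime divisors 2, 3, 7. Check 77^(126/q) mod 127 for each: 77^(126/2) = 77^63 ≡ 126, 77^(126/3) = 77^42 ≡ 1, 77^(126/7) = 77^18 ≡ 4 (mod 127). Since 77^42 ≡ 1 (mod 127), the order of 77 divides 42 (in fact the order is 42) ≠ 126, so it is not a primitive root.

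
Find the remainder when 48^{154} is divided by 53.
By Fermat: 48^{52} ≡ 1 (mod 53). 154 = 2×52 + 50. So 48^{154} ≡ 48^{50} ≡ 17 (mod 53)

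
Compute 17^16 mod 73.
Using repeated squaring. 16 = 16 (binary 10000). Repeated squaring mod 73: 17^1 ≡ 17; 17^2 ≡ 17² = 289 ≡ 70; 17^4 ≡ 70² = 4900 ≡ 9; 17^8 ≡ 9² = 81 ≡ 8; 17^16 ≡ 8² = 64 ≡ 64. So 17^16 ≡ 64 (mod 73).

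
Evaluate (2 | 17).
(2/17) = 2^{8} mod 17 = 1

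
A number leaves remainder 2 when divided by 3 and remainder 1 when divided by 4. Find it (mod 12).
M = 3 × 4 = 12. M₁ = 4, y₁ ≡ 1 (mod 3). M₂ = 3, y₂ ≡ 3 (mod 4). z = 2×4×1 + 1×3×3 ≡ 5 (mod 12)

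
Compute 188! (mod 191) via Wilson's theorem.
(190)! = (188)! × (189) × (190) ≡ -1 (mod 191). So (188)! ≡ -1 × [(190)(189)]^(-1) ≡ 95 (mod 191)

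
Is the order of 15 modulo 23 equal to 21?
No, the actual order is 22, not 21.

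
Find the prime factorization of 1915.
5 × 383

Divide by primes starting from smallest:
1915 ÷ 5 = 383
383 ÷ 383 = 1

1915 = 5 × 383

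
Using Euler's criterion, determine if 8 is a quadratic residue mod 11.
By Euler's criterion: 8^{5} ≡ 10 (mod 11). Since this equals -1 (≡ 10), 8 is not a QR.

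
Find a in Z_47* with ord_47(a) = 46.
5 has order 46 mod 47 since 5^{46} ≡ 1 (mod 47) and no smaller power works.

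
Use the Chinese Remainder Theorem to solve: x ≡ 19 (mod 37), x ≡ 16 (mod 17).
611

Using the Chinese Remainder Theorem:
M = product of moduli = 629
For equation 1: M_1 = 17, 17 ≡ 17 (mod 37), inverse of 17 mod 37 is 24 (check: 17 × 24 = 408 ≡ 1 (mod 37))
For equation 2: M_2 = 37, 37 ≡ 3 (mod 17), inverse of 37 mod 17 is 6 (check: 3 × 6 = 18 ≡ 1 (mod 17))
Combine: x ≡ Σ r_i×M_i×(M_i⁻¹ mod m_i) = 19×17×24 + 16×37×6 = 7752 + 3552 = 11304
11304 mod 629 = 611
x ≡ 611 (mod 629)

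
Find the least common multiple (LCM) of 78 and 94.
3666

First find GCD(78, 94) using the Euclidean algorithm:
78 = 0 × 94 + 78
94 = 1 × 78 + 16
78 = 4 × 16 + 14
16 = 1 × 14 + 2
14 = 7 × 2 + 0
GCD(78, 94) = 2

LCM formula: LCM(a, b) = (a × b) / GCD(a, b)
LCM(78, 94) = (78 × 94) / 2
LCM(78, 94) = 7332 / 2
LCM(78, 94) = 3666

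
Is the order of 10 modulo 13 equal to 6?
Yes, ord_13(10) = 6.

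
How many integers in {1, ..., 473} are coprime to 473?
420

Prime factorization: 473 = 11 × 43
Using the formula φ(n) = n × Π(1 - 1/p) for each prime factor p:
φ(473) = 473 × (1 - 1/11) × (1 - 1/43)
φ(473) = 420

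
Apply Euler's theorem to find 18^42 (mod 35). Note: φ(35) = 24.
By Euler: 18^{24} ≡ 1 (mod 35) since gcd(18, 35) = 1. 42 = 1×24 + 18. So 18^{42} ≡ 18^{18} ≡ 29 (mod 35)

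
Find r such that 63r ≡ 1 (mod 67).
63^(-1) ≡ 50 (mod 67). Verification: 63 × 50 = 3150 ≡ 1 (mod 67)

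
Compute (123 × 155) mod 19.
8

(123 × 155) = 19065
19065 mod 19 = 8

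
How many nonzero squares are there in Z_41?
For prime 41, there are (p-1)/2 = (41-1)/2 = 20 quadratic residues (excluding 0).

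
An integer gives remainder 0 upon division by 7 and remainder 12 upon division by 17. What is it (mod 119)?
M = 7 × 17 = 119. M₁ = 17, y₁ ≡ 5 (mod 7). M₂ = 7, y₂ ≡ 5 (mod 17). m = 0×17×5 + 12×7×5 ≡ 63 (mod 119). The smallest positive such number is 63.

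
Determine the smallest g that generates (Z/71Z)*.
7

A primitive root g modulo p has order p-1 = 70
Prime divisors of 70: [2, 5, 7]
g is a primitive root iff g^(70/q) ≢ 1 (mod 71) for each prime divisor q
Testing small values:
  g = 2: 2^35 ≡ 1, 2^14 ≡ 54, 2^10 ≡ 30 (mod 71) → 2^35 ≡ 1, not primitive root
  g = 3: 3^35 ≡ 1, 3^14 ≡ 54, 3^10 ≡ 48 (mod 71) → 3^35 ≡ 1, not primitive root
  g = 4: 4^35 ≡ 1, 4^14 ≡ 5, 4^10 ≡ 48 (mod 71) → 4^35 ≡ 1, not primitive root
  g = 5: 5^35 ≡ 1, 5^14 ≡ 57, 5^10 ≡ 1 (mod 71) → 5^35 ≡ 1, not primitive root
  g = 6: 6^35 ≡ 1, 6^14 ≡ 5, 6^10 ≡ 20 (mod 71) → 6^35 ≡ 1, not primitive root
  g = 7: 7^35 ≡ 70, 7^14 ≡ 54, 7^10 ≡ 45 (mod 71) → none is 1, primitive root!
The smallest primitive root is 7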